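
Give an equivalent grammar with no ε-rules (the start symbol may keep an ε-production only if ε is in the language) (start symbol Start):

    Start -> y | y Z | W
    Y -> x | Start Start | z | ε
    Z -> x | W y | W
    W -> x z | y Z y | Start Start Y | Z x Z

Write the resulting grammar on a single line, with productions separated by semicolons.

Start -> y | y Z | W; Y -> x | Start Start | z; Z -> x | W y | W; W -> x z | y Z y | Start Start Y | Start Start | Z x Z

The nullable symbols are {Y}.
ε ∉ L(G), so no ε-production is kept.
For each production, add variants omitting each subset of nullable occurrences: W → Start Start Y gives Start Start Y | Start Start.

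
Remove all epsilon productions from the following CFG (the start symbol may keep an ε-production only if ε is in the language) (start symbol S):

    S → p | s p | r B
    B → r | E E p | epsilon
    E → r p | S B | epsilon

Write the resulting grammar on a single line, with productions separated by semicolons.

S → p | s p | r B | r; B → r | E E p | E p | p; E → r p | S B | S

Nullable set = {B, E}.
ε ∉ L(G), so no ε-production is kept.
Add the nullable-subset variants: S → r B gives r B | r. B → E E p gives E E p | E p | p. E → S B gives S B | S.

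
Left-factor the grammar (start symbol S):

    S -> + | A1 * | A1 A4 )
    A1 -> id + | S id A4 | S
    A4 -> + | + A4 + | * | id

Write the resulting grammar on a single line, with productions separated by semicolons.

S -> + | A1 S'; A1 -> id + | S A1'; A4 -> * | id | + A4'; S' -> * | A4 ); A1' -> id A4 | ε; A4' -> ε | A4 +

S has alternatives sharing prefix 'A1': factor to S → A1 S' with S' → * | A4 ).
A1 has alternatives sharing prefix 'S': factor to A1 → S A1' with A1' → id A4 | ε.
A4 has alternatives sharing prefix '+': factor to A4 → + A4' with A4' → ε | A4 +.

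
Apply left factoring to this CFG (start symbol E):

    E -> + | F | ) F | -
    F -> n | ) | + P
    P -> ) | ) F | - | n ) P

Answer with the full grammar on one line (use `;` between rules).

P has alternatives sharing prefix ')': factor to P → ) P' with P' → ε | F.

E -> + | F | ) F | -; F -> n | ) | + P; P -> - | n ) P | ) P'; P' -> ε | F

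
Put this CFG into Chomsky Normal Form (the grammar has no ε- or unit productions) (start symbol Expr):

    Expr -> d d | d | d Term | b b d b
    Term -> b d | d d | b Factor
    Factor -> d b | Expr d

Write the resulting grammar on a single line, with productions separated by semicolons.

Introduce a nonterminal for each terminal appearing in a rule of length ≥ 2: X1 → d, X2 → b.
Binarize each right-hand side of length ≥ 3 by chaining fresh nonterminals (Y1, Y2, …): affected rules were Expr → X2 X2 X1 X2.

Expr -> X1 X1 | d | X1 Term | X2 Y1; Term -> X2 X1 | X1 X1 | X2 Factor; Factor -> X1 X2 | Expr X1; X1 -> d; X2 -> b; Y1 -> X2 Y2; Y2 -> X1 X2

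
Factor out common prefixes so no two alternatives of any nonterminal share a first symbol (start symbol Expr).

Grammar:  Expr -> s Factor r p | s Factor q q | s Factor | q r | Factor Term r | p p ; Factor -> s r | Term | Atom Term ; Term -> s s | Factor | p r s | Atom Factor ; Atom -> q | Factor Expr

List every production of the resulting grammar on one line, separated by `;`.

Expr has alternatives sharing prefix 's Factor': factor to Expr → s Factor Expr1 with Expr1 → r p | q q | ε.

Expr -> q r | Factor Term r | p p | s Factor Expr1; Factor -> s r | Term | Atom Term; Term -> s s | Factor | p r s | Atom Factor; Atom -> q | Factor Expr; Expr1 -> r p | q q | ε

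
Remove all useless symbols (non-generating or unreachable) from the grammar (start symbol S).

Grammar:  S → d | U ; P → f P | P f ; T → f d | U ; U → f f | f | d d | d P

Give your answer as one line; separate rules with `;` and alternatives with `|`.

S → d | U; U → f f | f | d d

Generating nonterminals: {S, T, U}.
Reachable from S after that: {S, U}.
Removed useless symbols: {P, T} and every production mentioning them.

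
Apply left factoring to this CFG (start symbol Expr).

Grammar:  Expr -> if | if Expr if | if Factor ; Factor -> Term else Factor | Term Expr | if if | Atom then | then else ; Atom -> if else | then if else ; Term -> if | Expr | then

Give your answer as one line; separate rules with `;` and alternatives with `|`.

Expr -> if Expr1; Factor -> if if | Atom then | then else | Term Factor1; Atom -> if else | then if else; Term -> if | Expr | then; Expr1 -> ε | Expr if | Factor; Factor1 -> else Factor | Expr

Expr has alternatives sharing prefix 'if': factor to Expr → if Expr1 with Expr1 → ε | Expr if | Factor.
Factor has alternatives sharing prefix 'Term': factor to Factor → Term Factor1 with Factor1 → else Factor | Expr.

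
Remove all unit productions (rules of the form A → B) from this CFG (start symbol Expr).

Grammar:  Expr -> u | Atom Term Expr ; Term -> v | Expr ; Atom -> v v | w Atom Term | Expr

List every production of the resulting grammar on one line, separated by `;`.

Expr -> u | Atom Term Expr; Term -> v | u | Atom Term Expr; Atom -> v v | w Atom Term | u | Atom Term Expr

Unit pairs: Atom ⇒* {Expr}; Term ⇒* {Expr}.
For every A with A ⇒* B via unit rules, add B's non-unit alternatives to A; then delete every rule of the form X → Y.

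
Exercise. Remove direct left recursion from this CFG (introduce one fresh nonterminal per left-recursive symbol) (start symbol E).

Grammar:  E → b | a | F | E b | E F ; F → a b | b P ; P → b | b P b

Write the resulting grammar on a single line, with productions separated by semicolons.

Directly left-recursive nonterminal: E.
For E: α = {b, F}, β = {b, a, F}. Rewrite as E → β E' and E' → α E' | ε.

E → b E' | a E' | F E'; F → a b | b P; P → b | b P b; E' → b E' | F E' | ε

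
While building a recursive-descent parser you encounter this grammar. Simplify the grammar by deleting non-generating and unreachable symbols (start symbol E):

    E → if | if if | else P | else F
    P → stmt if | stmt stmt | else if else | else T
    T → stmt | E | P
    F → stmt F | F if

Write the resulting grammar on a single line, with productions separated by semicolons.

E → if | if if | else P; P → stmt if | stmt stmt | else if else | else T; T → stmt | E | P

Generating nonterminals: {E, P, T}.
Reachable from E after that: {E, P, T}.
Removed useless symbols: {F} and every production mentioning them.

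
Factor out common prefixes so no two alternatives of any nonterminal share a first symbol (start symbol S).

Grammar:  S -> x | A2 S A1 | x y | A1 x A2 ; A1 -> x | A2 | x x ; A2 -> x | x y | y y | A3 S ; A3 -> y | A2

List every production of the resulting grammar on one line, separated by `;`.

S -> A2 S A1 | A1 x A2 | x S'; A1 -> A2 | x A1'; A2 -> y y | A3 S | x A2'; A3 -> y | A2; S' -> epsilon | y; A1' -> epsilon | x; A2' -> epsilon | y

S has alternatives sharing prefix 'x': factor to S → x S' with S' → ε | y.
A1 has alternatives sharing prefix 'x': factor to A1 → x A1' with A1' → ε | x.
A2 has alternatives sharing prefix 'x': factor to A2 → x A2' with A2' → ε | y.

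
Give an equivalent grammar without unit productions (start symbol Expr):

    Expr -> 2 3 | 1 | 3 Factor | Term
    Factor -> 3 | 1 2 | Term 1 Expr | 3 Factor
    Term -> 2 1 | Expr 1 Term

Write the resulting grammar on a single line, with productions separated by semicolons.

Unit pairs: Expr ⇒* {Term}.
Replace each nonterminal's rules with the union of the non-unit rules of every nonterminal it unit-derives.

Expr -> 2 1 | Expr 1 Term | 2 3 | 1 | 3 Factor; Factor -> 3 | 1 2 | Term 1 Expr | 3 Factor; Term -> 2 1 | Expr 1 Term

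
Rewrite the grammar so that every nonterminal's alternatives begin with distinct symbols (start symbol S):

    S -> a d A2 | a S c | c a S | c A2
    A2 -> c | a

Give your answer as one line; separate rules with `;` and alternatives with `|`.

S has alternatives sharing prefix 'a': factor to S → a S' with S' → d A2 | S c.
S has alternatives sharing prefix 'c': factor to S → c S'' with S'' → a S | A2.

S -> a S' | c S''; A2 -> c | a; S' -> d A2 | S c; S'' -> a S | A2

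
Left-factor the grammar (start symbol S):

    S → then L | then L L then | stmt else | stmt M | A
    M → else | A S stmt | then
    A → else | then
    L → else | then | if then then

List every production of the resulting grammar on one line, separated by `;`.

S has alternatives sharing prefix 'then L': factor to S → then L S' with S' → ε | L then.
S has alternatives sharing prefix 'stmt': factor to S → stmt S'' with S'' → else | M.

S → A | then L S' | stmt S''; M → else | A S stmt | then; A → else | then; L → else | then | if then then; S' → eps | L then; S'' → else | M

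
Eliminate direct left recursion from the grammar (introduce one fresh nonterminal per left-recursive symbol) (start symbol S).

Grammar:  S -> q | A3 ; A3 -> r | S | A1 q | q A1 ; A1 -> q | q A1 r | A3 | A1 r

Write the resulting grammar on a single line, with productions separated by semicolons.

S -> q | A3; A3 -> r | S | A1 q | q A1; A1 -> q A1' | q A1 r A1' | A3 A1'; A1' -> r A1' | ε

A1 is directly left-recursive.
For A1: α = {r}, β = {q, q A1 r, A3}. Rewrite as A1 → β A1' and A1' → α A1' | ε.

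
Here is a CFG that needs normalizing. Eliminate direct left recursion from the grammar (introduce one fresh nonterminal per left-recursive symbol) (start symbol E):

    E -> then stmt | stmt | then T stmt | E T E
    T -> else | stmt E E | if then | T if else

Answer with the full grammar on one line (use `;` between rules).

E -> then stmt E' | stmt E' | then T stmt E'; T -> else T' | stmt E E T' | if then T'; E' -> T E E' | ε; T' -> if else T' | ε

Left recursion appears on E, T.
For E: α = {T E}, β = {then stmt, stmt, then T stmt}. Rewrite as E → β E' and E' → α E' | ε.
For T: α = {if else}, β = {else, stmt E E, if then}. Rewrite as T → β T' and T' → α T' | ε.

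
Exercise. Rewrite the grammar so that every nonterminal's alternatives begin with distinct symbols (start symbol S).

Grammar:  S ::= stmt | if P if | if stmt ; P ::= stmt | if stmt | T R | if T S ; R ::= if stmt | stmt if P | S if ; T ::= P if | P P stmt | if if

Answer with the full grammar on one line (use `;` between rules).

S ::= stmt | if S'; P ::= stmt | T R | if P'; R ::= if stmt | stmt if P | S if; T ::= if if | P T'; S' ::= P if | stmt; P' ::= stmt | T S; T' ::= if | P stmt

S has alternatives sharing prefix 'if': factor to S → if S' with S' → P if | stmt.
P has alternatives sharing prefix 'if': factor to P → if P' with P' → stmt | T S.
T has alternatives sharing prefix 'P': factor to T → P T' with T' → if | P stmt.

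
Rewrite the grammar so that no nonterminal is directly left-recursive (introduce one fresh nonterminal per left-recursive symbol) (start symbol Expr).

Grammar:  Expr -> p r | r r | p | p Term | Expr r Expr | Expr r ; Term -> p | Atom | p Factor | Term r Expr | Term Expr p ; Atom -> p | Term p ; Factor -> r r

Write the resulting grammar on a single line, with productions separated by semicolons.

Expr -> p r Expr1 | r r Expr1 | p Expr1 | p Term Expr1; Term -> p Term1 | Atom Term1 | p Factor Term1; Atom -> p | Term p; Factor -> r r; Expr1 -> r Expr Expr1 | r Expr1 | ε; Term1 -> r Expr Term1 | Expr p Term1 | ε

Left recursion appears on Expr, Term.
For Expr: α = {r Expr, r}, β = {p r, r r, p, p Term}. Rewrite as Expr → β Expr1 and Expr1 → α Expr1 | ε.
For Term: α = {r Expr, Expr p}, β = {p, Atom, p Factor}. Rewrite as Term → β Term1 and Term1 → α Term1 | ε.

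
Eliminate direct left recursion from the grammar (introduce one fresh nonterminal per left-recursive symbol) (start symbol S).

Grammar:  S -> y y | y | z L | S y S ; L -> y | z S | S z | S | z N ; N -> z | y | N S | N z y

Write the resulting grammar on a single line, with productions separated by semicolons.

Left recursion appears on S, N.
For S: α = {y S}, β = {y y, y, z L}. Rewrite as S → β S' and S' → α S' | ε.
For N: α = {S, z y}, β = {z, y}. Rewrite as N → β N' and N' → α N' | ε.

S -> y y S' | y S' | z L S'; L -> y | z S | S z | S | z N; N -> z N' | y N'; S' -> y S S' | ε; N' -> S N' | z y N' | ε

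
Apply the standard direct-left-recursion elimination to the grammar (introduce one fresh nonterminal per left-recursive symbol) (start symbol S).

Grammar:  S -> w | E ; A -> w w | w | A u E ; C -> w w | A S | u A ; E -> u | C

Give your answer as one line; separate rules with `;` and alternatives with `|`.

Directly left-recursive nonterminal: A.
For A: α = {u E}, β = {w w, w}. Rewrite as A → β A' and A' → α A' | ε.

S -> w | E; A -> w w A' | w A'; C -> w w | A S | u A; E -> u | C; A' -> u E A' | ε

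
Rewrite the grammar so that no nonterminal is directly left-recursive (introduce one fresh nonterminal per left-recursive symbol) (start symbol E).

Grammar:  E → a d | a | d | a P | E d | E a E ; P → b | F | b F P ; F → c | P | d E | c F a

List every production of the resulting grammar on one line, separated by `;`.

E is directly left-recursive.
For E: α = {d, a E}, β = {a d, a, d, a P}. Rewrite as E → β E' and E' → α E' | ε.

E → a d E' | a E' | d E' | a P E'; P → b | F | b F P; F → c | P | d E | c F a; E' → d E' | a E E' | ε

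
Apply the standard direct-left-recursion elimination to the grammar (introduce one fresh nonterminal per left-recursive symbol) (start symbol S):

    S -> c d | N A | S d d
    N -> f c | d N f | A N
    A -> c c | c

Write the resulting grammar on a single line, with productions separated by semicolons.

S is directly left-recursive.
For S: α = {d d}, β = {c d, N A}. Rewrite as S → β S' and S' → α S' | ε.

S -> c d S' | N A S'; N -> f c | d N f | A N; A -> c c | c; S' -> d d S' | eps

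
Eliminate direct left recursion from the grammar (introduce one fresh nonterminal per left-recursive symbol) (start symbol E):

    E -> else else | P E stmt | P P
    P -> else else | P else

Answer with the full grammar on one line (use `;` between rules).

Directly left-recursive nonterminal: P.
For P: α = {else}, β = {else else}. Rewrite as P → β P' and P' → α P' | ε.

E -> else else | P E stmt | P P; P -> else else P'; P' -> else P' | ε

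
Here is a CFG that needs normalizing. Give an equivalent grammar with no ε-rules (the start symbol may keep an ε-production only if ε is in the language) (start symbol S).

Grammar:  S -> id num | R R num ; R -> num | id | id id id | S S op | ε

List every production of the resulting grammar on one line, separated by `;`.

Nullable set = {R}.
ε ∉ L(G), so no ε-production is kept.
Add the nullable-subset variants: S → R R num gives R R num | R num | num.

S -> id num | R R num | R num | num; R -> num | id | id id id | S S op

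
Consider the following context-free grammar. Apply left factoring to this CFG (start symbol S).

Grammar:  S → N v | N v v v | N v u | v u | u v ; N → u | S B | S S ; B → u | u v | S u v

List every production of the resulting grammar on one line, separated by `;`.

S → v u | u v | N v S'; N → u | S N'; B → S u v | u B'; S' → ε | v v | u; N' → B | S; B' → ε | v

S has alternatives sharing prefix 'N v': factor to S → N v S' with S' → ε | v v | u.
N has alternatives sharing prefix 'S': factor to N → S N' with N' → B | S.
B has alternatives sharing prefix 'u': factor to B → u B' with B' → ε | v.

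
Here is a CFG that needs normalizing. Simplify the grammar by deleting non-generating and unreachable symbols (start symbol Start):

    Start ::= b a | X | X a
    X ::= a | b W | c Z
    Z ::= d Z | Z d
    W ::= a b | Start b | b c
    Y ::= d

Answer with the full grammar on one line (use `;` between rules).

Generating nonterminals: {Start, W, X, Y}.
Reachable from Start after that: {Start, W, X}.
Removed useless symbols: {Y, Z} and every production mentioning them.

Start ::= b a | X | X a; X ::= a | b W; W ::= a b | Start b | b c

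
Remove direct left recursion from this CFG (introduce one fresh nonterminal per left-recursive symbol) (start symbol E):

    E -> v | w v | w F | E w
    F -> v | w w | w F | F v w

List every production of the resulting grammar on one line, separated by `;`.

Directly left-recursive nonterminals: E, F.
For E: α = {w}, β = {v, w v, w F}. Rewrite as E → β E' and E' → α E' | ε.
For F: α = {v w}, β = {v, w w, w F}. Rewrite as F → β F' and F' → α F' | ε.

E -> v E' | w v E' | w F E'; F -> v F' | w w F' | w F F'; E' -> w E' | ε; F' -> v w F' | ε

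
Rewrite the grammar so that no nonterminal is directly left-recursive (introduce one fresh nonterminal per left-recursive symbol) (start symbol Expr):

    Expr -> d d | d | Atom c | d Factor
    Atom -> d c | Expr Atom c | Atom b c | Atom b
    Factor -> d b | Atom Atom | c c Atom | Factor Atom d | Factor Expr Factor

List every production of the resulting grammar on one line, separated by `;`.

Expr -> d d | d | Atom c | d Factor; Atom -> d c Atom1 | Expr Atom c Atom1; Factor -> d b Factor1 | Atom Atom Factor1 | c c Atom Factor1; Atom1 -> b c Atom1 | b Atom1 | ε; Factor1 -> Atom d Factor1 | Expr Factor Factor1 | ε

Left recursion appears on Atom, Factor.
For Atom: α = {b c, b}, β = {d c, Expr Atom c}. Rewrite as Atom → β Atom1 and Atom1 → α Atom1 | ε.
For Factor: α = {Atom d, Expr Factor}, β = {d b, Atom Atom, c c Atom}. Rewrite as Factor → β Factor1 and Factor1 → α Factor1 | ε.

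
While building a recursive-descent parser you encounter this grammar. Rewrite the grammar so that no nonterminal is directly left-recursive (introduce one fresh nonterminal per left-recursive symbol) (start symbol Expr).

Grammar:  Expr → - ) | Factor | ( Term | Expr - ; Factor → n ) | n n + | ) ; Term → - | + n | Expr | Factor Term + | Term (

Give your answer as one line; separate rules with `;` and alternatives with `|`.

Directly left-recursive nonterminals: Expr, Term.
For Expr: α = {-}, β = {- ), Factor, ( Term}. Rewrite as Expr → β Expr1 and Expr1 → α Expr1 | ε.
For Term: α = {(}, β = {-, + n, Expr, Factor Term +}. Rewrite as Term → β Term1 and Term1 → α Term1 | ε.

Expr → - ) Expr1 | Factor Expr1 | ( Term Expr1; Factor → n ) | n n + | ); Term → - Term1 | + n Term1 | Expr Term1 | Factor Term + Term1; Expr1 → - Expr1 | ε; Term1 → ( Term1 | ε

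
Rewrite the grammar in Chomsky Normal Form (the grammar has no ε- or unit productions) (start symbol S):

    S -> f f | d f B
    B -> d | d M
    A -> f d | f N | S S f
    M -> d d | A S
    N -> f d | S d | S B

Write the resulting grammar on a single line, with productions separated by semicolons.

Introduce a nonterminal for each terminal appearing in a rule of length ≥ 2: X1 → f, X2 → d.
Binarize each right-hand side of length ≥ 3 by chaining fresh nonterminals (Y1, Y2, …): affected rules were S → X2 X1 B; A → S S X1.

S -> X1 X1 | X2 Y1; B -> d | X2 M; A -> X1 X2 | X1 N | S Y2; M -> X2 X2 | A S; N -> X1 X2 | S X2 | S B; X1 -> f; X2 -> d; Y1 -> X1 B; Y2 -> S X1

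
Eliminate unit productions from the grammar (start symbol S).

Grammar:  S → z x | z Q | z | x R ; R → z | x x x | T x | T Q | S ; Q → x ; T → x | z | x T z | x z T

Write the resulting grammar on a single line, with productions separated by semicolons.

S → z x | z Q | z | x R; R → z x | z Q | z | x R | x x x | T x | T Q; Q → x; T → x | z | x T z | x z T

Unit pairs: R ⇒* {S}.
Replace each nonterminal's rules with the union of the non-unit rules of every nonterminal it unit-derives.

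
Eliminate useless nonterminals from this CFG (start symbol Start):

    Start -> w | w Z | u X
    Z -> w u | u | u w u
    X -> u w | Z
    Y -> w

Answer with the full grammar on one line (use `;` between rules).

Start -> w | w Z | u X; Z -> w u | u | u w u; X -> u w | Z

Generating nonterminals: {Start, X, Y, Z}.
Reachable from Start after that: {Start, X, Z}.
Removed useless symbols: {Y} and every production mentioning them.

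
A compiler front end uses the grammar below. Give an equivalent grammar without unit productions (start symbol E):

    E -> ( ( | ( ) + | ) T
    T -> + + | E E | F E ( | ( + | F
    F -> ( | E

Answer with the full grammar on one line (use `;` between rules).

E -> ( ( | ( ) + | ) T; T -> ( ( | ( ) + | ) T | ( | + + | E E | F E ( | ( +; F -> ( ( | ( ) + | ) T | (

Unit pairs: F ⇒* {E}; T ⇒* {E, F}.
For each unit pair (A, B), copy every non-unit production of B to A, then drop all unit productions.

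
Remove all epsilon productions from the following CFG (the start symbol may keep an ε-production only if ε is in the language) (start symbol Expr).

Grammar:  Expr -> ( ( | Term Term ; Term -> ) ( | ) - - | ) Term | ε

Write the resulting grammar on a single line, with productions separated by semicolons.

Nullable set = {Expr, Term}.
ε ∈ L(G) since Expr is nullable, so keep Expr → ε.
Expand every rule over subsets of its nullable positions: Expr → Term Term gives Term Term | Term. Term → ) Term gives ) Term | ).

Expr -> ( ( | Term Term | Term | ε; Term -> ) ( | ) - - | ) Term | )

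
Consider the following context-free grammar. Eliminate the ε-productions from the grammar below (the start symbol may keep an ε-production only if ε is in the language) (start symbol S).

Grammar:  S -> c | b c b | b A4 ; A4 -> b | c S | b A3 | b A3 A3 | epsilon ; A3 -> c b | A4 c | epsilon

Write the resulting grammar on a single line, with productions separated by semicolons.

S -> c | b c b | b A4 | b; A4 -> b | c S | b A3 | b A3 A3; A3 -> c b | A4 c | c

The nullable symbols are {A3, A4}.
ε ∉ L(G), so no ε-production is kept.
Expand every rule over subsets of its nullable positions: S → b A4 gives b A4 | b. A3 → A4 c gives A4 c | c.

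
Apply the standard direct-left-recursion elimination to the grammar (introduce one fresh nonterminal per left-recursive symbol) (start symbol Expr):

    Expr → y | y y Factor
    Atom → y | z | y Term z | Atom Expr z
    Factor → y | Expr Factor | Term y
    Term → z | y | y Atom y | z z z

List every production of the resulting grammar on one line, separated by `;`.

Atom is directly left-recursive.
For Atom: α = {Expr z}, β = {y, z, y Term z}. Rewrite as Atom → β Atom1 and Atom1 → α Atom1 | ε.

Expr → y | y y Factor; Atom → y Atom1 | z Atom1 | y Term z Atom1; Factor → y | Expr Factor | Term y; Term → z | y | y Atom y | z z z; Atom1 → Expr z Atom1 | ε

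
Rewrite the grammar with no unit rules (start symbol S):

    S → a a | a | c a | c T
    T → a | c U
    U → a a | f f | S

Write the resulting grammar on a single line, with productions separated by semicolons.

S → a a | a | c a | c T; T → a | c U; U → a a | f f | a | c a | c T

Unit pairs: U ⇒* {S}.
For every A with A ⇒* B via unit rules, add B's non-unit alternatives to A; then delete every rule of the form X → Y.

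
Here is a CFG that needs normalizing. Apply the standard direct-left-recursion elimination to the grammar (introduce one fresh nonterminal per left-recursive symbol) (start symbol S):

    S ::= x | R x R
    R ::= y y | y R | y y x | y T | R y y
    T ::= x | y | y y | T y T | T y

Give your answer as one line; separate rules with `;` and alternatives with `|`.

S ::= x | R x R; R ::= y y R' | y R R' | y y x R' | y T R'; T ::= x T' | y T' | y y T'; R' ::= y y R' | epsilon; T' ::= y T T' | y T' | epsilon

Directly left-recursive nonterminals: R, T.
For R: α = {y y}, β = {y y, y R, y y x, y T}. Rewrite as R → β R' and R' → α R' | ε.
For T: α = {y T, y}, β = {x, y, y y}. Rewrite as T → β T' and T' → α T' | ε.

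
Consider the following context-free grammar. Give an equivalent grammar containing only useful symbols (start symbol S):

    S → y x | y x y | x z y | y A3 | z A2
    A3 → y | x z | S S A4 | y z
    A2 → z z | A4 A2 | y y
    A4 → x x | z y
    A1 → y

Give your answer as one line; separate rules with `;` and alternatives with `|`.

Generating nonterminals: {A1, A2, A3, A4, S}.
Reachable from S after that: {A2, A3, A4, S}.
Removed useless symbols: {A1} and every production mentioning them.

S → y x | y x y | x z y | y A3 | z A2; A3 → y | x z | S S A4 | y z; A2 → z z | A4 A2 | y y; A4 → x x | z y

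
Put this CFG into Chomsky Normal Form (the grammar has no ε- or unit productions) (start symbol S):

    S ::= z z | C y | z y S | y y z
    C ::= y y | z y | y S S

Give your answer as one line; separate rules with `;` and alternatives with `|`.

Introduce a nonterminal for each terminal appearing in a rule of length ≥ 2: X1 → z, X2 → y.
Binarize each right-hand side of length ≥ 3 by chaining fresh nonterminals (Y1, Y2, …): affected rules were S → X1 X2 S; S → X2 X2 X1; C → X2 S S.

S ::= X1 X1 | C X2 | X1 Y1 | X2 Y2; C ::= X2 X2 | X1 X2 | X2 Y3; X1 ::= z; X2 ::= y; Y1 ::= X2 S; Y2 ::= X2 X1; Y3 ::= S S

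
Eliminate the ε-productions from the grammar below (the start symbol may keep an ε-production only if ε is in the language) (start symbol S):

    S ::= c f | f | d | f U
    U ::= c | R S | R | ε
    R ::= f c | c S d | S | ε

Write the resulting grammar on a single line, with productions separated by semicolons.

S ::= c f | f | d | f U; U ::= c | R S | S | R; R ::= f c | c S d | S

Nullable nonterminals: {R, U}.
ε ∉ L(G), so no ε-production is kept.
Add the nullable-subset variants: U → R S gives R S | S.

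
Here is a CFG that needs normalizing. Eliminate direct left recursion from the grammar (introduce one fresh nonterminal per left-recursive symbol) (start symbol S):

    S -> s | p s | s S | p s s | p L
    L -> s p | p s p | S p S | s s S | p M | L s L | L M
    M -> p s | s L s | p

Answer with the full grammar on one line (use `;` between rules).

Directly left-recursive nonterminal: L.
For L: α = {s L, M}, β = {s p, p s p, S p S, s s S, p M}. Rewrite as L → β L' and L' → α L' | ε.

S -> s | p s | s S | p s s | p L; L -> s p L' | p s p L' | S p S L' | s s S L' | p M L'; M -> p s | s L s | p; L' -> s L L' | M L' | ε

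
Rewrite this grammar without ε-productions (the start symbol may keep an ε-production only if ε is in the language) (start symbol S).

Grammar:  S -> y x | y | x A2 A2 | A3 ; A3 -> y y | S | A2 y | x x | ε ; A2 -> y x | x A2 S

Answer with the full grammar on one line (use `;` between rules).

S -> y x | y | x A2 A2 | A3 | ε; A3 -> y y | S | A2 y | x x; A2 -> y x | x A2 S | x A2

The nullable symbols are {A3, S}.
ε ∈ L(G) since S is nullable, so keep S → ε.
Add the nullable-subset variants: A2 → x A2 S gives x A2 S | x A2.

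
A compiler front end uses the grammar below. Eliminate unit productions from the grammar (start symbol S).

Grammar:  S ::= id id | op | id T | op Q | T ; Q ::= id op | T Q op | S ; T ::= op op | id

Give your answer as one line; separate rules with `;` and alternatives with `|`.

Unit pairs: Q ⇒* {S, T}; S ⇒* {T}.
For every A with A ⇒* B via unit rules, add B's non-unit alternatives to A; then delete every rule of the form X → Y.

S ::= id id | op | id T | op Q | op op | id; Q ::= id id | op | id T | op Q | id op | T Q op | op op | id; T ::= op op | id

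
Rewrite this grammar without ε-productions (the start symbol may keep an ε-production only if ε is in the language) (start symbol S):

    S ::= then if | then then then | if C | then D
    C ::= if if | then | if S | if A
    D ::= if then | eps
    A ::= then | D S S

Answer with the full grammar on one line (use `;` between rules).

S ::= then if | then then then | if C | then D | then; C ::= if if | then | if S | if A; D ::= if then; A ::= then | D S S | S S

Nullable nonterminals: {D}.
ε ∉ L(G), so no ε-production is kept.
For each production, add variants omitting each subset of nullable occurrences: S → then D gives then D | then. A → D S S gives D S S | S S.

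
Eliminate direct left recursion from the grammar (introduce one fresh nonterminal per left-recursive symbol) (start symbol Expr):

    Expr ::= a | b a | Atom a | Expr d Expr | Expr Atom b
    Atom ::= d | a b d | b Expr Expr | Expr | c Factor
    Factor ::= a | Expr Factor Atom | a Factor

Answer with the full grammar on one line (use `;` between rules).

Expr ::= a Expr1 | b a Expr1 | Atom a Expr1; Atom ::= d | a b d | b Expr Expr | Expr | c Factor; Factor ::= a | Expr Factor Atom | a Factor; Expr1 ::= d Expr Expr1 | Atom b Expr1 | ε

Directly left-recursive nonterminal: Expr.
For Expr: α = {d Expr, Atom b}, β = {a, b a, Atom a}. Rewrite as Expr → β Expr1 and Expr1 → α Expr1 | ε.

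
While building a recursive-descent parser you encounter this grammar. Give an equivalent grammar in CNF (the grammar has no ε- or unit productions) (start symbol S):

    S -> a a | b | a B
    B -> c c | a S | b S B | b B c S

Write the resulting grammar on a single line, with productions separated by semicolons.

Introduce a nonterminal for each terminal appearing in a rule of length ≥ 2: X1 → a, X2 → c, X3 → b.
Binarize each right-hand side of length ≥ 3 by chaining fresh nonterminals (Y1, Y2, …): affected rules were B → X3 S B; B → X3 B X2 S.

S -> X1 X1 | b | X1 B; B -> X2 X2 | X1 S | X3 Y1 | X3 Y2; X1 -> a; X2 -> c; X3 -> b; Y1 -> S B; Y2 -> B Y3; Y3 -> X2 S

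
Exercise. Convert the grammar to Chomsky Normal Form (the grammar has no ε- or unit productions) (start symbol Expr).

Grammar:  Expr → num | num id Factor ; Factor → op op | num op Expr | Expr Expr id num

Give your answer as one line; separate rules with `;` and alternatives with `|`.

Introduce a nonterminal for each terminal appearing in a rule of length ≥ 2: X1 → num, X2 → id, X3 → op.
Binarize each right-hand side of length ≥ 3 by chaining fresh nonterminals (Y1, Y2, …): affected rules were Expr → X1 X2 Factor; Factor → X1 X3 Expr; Factor → Expr Expr X2 X1.

Expr → num | X1 Y1; Factor → X3 X3 | X1 Y2 | Expr Y3; X1 → num; X2 → id; X3 → op; Y1 → X2 Factor; Y2 → X3 Expr; Y3 → Expr Y4; Y4 → X2 X1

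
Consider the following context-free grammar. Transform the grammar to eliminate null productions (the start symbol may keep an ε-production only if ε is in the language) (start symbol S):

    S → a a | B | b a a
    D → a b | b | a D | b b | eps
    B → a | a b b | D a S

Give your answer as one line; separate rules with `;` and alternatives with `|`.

The nullable symbols are {D}.
ε ∉ L(G), so no ε-production is kept.
Add the nullable-subset variants: D → a D gives a D | a. B → D a S gives D a S | a S.

S → a a | B | b a a; D → a b | b | a D | a | b b; B → a | a b b | D a S | a S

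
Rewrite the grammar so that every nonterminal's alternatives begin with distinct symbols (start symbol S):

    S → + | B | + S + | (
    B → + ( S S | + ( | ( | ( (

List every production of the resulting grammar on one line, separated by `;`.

S has alternatives sharing prefix '+': factor to S → + S' with S' → ε | S +.
B has alternatives sharing prefix '+ (': factor to B → + ( B' with B' → S S | ε.
B has alternatives sharing prefix '(': factor to B → ( B'' with B'' → ε | (.

S → B | ( | + S'; B → + ( B' | ( B''; S' → ε | S +; B' → S S | ε; B'' → ε | (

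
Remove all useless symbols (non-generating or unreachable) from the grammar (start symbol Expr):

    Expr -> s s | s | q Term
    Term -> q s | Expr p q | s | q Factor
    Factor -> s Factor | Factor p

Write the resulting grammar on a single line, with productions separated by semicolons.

Generating nonterminals: {Expr, Term}.
Reachable from Expr after that: {Expr, Term}.
Removed useless symbols: {Factor} and every production mentioning them.

Expr -> s s | s | q Term; Term -> q s | Expr p q | s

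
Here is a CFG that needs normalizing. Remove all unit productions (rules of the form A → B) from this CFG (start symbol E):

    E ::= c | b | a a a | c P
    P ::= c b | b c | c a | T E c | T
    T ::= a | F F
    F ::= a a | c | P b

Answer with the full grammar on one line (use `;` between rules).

E ::= c | b | a a a | c P; P ::= c b | b c | c a | T E c | a | F F; T ::= a | F F; F ::= a a | c | P b

Unit pairs: P ⇒* {T}.
For every A with A ⇒* B via unit rules, add B's non-unit alternatives to A; then delete every rule of the form X → Y.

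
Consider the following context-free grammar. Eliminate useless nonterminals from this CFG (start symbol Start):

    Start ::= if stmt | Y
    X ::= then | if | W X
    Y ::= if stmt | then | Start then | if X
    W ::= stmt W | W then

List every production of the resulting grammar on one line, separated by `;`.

Generating nonterminals: {Start, X, Y}.
Reachable from Start after that: {Start, X, Y}.
Removed useless symbols: {W} and every production mentioning them.

Start ::= if stmt | Y; X ::= then | if; Y ::= if stmt | then | Start then | if X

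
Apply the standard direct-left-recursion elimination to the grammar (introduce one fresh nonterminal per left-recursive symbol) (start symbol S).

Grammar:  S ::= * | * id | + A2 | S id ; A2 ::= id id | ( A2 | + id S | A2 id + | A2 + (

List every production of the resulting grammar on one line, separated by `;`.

S ::= * S' | * id S' | + A2 S'; A2 ::= id id A2' | ( A2 A2' | + id S A2'; S' ::= id S' | ε; A2' ::= id + A2' | + ( A2' | ε

Left recursion appears on S, A2.
For S: α = {id}, β = {*, * id, + A2}. Rewrite as S → β S' and S' → α S' | ε.
For A2: α = {id +, + (}, β = {id id, ( A2, + id S}. Rewrite as A2 → β A2' and A2' → α A2' | ε.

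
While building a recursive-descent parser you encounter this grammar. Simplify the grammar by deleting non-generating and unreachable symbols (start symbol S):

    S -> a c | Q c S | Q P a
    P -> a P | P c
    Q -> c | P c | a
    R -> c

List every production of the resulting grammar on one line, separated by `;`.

S -> a c | Q c S; Q -> c | a

Generating nonterminals: {Q, R, S}.
Reachable from S after that: {Q, S}.
Removed useless symbols: {P, R} and every production mentioning them.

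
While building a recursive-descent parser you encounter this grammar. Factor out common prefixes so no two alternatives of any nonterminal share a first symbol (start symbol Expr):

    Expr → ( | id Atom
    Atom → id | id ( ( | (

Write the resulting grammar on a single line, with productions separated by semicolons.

Atom has alternatives sharing prefix 'id': factor to Atom → id Atom1 with Atom1 → ε | ( (.

Expr → ( | id Atom; Atom → ( | id Atom1; Atom1 → ε | ( (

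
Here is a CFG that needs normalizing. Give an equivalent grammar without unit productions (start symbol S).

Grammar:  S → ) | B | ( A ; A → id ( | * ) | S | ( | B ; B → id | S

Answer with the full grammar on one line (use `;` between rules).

S → id | ) | ( A; A → id | ) | ( A | id ( | * ) | (; B → id | ) | ( A

Unit pairs: A ⇒* {B, S}; B ⇒* {S}; S ⇒* {B}.
For each unit pair (A, B), copy every non-unit production of B to A, then drop all unit productions.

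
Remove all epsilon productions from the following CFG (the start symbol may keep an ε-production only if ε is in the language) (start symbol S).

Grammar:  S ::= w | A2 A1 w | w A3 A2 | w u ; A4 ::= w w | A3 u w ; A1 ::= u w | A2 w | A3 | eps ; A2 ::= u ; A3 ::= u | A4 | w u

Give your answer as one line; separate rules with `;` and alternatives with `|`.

S ::= w | A2 A1 w | A2 w | w A3 A2 | w u; A4 ::= w w | A3 u w; A1 ::= u w | A2 w | A3; A2 ::= u; A3 ::= u | A4 | w u

Nullable set = {A1}.
ε ∉ L(G), so no ε-production is kept.
Expand every rule over subsets of its nullable positions: S → A2 A1 w gives A2 A1 w | A2 w.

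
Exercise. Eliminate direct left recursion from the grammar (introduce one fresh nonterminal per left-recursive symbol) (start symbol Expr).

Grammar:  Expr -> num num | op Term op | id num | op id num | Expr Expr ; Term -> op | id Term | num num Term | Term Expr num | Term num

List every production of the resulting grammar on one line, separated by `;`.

Expr -> num num Expr1 | op Term op Expr1 | id num Expr1 | op id num Expr1; Term -> op Term1 | id Term Term1 | num num Term Term1; Expr1 -> Expr Expr1 | ε; Term1 -> Expr num Term1 | num Term1 | ε

Directly left-recursive nonterminals: Expr, Term.
For Expr: α = {Expr}, β = {num num, op Term op, id num, op id num}. Rewrite as Expr → β Expr1 and Expr1 → α Expr1 | ε.
For Term: α = {Expr num, num}, β = {op, id Term, num num Term}. Rewrite as Term → β Term1 and Term1 → α Term1 | ε.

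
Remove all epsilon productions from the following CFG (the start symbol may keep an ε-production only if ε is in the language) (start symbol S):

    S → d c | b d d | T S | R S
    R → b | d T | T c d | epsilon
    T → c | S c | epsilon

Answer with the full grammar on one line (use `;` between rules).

S → d c | b d d | T S | R S; R → b | d T | d | T c d | c d; T → c | S c

The nullable symbols are {R, T}.
ε ∉ L(G), so no ε-production is kept.
For each production, add variants omitting each subset of nullable occurrences: R → d T gives d T | d. R → T c d gives T c d | c d.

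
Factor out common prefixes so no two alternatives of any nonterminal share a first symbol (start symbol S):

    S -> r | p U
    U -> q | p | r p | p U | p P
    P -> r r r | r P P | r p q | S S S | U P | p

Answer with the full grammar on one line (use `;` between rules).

S -> r | p U; U -> q | r p | p U'; P -> S S S | U P | p | r P'; U' -> ε | U | P; P' -> r r | P P | p q

U has alternatives sharing prefix 'p': factor to U → p U' with U' → ε | U | P.
P has alternatives sharing prefix 'r': factor to P → r P' with P' → r r | P P | p q.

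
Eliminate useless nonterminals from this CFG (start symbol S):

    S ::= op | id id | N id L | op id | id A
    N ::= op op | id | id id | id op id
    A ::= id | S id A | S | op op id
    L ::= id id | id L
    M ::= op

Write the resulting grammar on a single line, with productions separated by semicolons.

S ::= op | id id | N id L | op id | id A; N ::= op op | id | id id | id op id; A ::= id | S id A | S | op op id; L ::= id id | id L

Generating nonterminals: {A, L, M, N, S}.
Reachable from S after that: {A, L, N, S}.
Removed useless symbols: {M} and every production mentioning them.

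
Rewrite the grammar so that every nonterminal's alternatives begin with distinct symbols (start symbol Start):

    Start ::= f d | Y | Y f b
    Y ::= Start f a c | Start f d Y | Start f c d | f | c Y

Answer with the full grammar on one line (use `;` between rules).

Start ::= f d | Y Start1; Y ::= f | c Y | Start f Y1; Start1 ::= ε | f b; Y1 ::= a c | d Y | c d

Start has alternatives sharing prefix 'Y': factor to Start → Y Start1 with Start1 → ε | f b.
Y has alternatives sharing prefix 'Start f': factor to Y → Start f Y1 with Y1 → a c | d Y | c d.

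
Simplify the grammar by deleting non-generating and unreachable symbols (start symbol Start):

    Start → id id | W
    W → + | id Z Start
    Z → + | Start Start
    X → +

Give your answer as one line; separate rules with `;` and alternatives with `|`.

Generating nonterminals: {Start, W, X, Z}.
Reachable from Start after that: {Start, W, Z}.
Removed useless symbols: {X} and every production mentioning them.

Start → id id | W; W → + | id Z Start; Z → + | Start Start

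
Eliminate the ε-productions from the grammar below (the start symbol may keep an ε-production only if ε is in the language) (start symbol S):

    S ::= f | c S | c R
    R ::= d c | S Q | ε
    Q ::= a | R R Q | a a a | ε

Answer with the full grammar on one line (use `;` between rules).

Nullable nonterminals: {Q, R}.
ε ∉ L(G), so no ε-production is kept.
For each production, add variants omitting each subset of nullable occurrences: S → c R gives c R | c. R → S Q gives S Q | S. Q → R R Q gives R R Q | R R | R Q | R.

S ::= f | c S | c R | c; R ::= d c | S Q | S; Q ::= a | R R Q | R R | R Q | R | a a a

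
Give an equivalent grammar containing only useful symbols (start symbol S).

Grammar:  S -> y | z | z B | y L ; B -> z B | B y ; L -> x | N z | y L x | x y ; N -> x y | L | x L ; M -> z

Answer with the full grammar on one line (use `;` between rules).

S -> y | z | y L; L -> x | N z | y L x | x y; N -> x y | L | x L

Generating nonterminals: {L, M, N, S}.
Reachable from S after that: {L, N, S}.
Removed useless symbols: {B, M} and every production mentioning them.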